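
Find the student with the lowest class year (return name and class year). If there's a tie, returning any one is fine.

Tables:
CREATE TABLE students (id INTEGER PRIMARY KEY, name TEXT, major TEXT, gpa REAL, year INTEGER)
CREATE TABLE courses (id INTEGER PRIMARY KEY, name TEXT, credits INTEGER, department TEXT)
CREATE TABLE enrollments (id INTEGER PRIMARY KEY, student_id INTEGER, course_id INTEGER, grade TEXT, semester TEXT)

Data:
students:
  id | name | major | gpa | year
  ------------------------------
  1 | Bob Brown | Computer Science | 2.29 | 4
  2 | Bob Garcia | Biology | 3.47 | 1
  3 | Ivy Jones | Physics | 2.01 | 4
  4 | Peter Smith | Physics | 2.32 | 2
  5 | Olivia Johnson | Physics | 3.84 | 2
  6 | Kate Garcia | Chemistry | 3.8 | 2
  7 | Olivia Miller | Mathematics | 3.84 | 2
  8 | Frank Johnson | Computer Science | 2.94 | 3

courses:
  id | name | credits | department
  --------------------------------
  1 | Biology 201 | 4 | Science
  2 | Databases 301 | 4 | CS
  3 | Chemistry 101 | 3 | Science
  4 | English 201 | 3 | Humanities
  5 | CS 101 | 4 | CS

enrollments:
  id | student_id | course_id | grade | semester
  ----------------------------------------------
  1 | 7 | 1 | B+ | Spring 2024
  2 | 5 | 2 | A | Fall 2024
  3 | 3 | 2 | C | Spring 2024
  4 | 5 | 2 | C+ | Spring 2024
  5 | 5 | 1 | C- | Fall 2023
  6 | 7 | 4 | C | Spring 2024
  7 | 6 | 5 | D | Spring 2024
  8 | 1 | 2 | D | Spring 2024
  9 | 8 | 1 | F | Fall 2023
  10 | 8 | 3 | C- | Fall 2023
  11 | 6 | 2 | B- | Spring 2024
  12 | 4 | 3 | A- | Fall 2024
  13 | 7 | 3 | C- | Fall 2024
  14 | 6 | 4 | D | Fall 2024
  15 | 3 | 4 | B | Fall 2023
SELECT name, year FROM students ORDER BY year ASC LIMIT 1

Execution result:
name | year
Bob Garcia | 1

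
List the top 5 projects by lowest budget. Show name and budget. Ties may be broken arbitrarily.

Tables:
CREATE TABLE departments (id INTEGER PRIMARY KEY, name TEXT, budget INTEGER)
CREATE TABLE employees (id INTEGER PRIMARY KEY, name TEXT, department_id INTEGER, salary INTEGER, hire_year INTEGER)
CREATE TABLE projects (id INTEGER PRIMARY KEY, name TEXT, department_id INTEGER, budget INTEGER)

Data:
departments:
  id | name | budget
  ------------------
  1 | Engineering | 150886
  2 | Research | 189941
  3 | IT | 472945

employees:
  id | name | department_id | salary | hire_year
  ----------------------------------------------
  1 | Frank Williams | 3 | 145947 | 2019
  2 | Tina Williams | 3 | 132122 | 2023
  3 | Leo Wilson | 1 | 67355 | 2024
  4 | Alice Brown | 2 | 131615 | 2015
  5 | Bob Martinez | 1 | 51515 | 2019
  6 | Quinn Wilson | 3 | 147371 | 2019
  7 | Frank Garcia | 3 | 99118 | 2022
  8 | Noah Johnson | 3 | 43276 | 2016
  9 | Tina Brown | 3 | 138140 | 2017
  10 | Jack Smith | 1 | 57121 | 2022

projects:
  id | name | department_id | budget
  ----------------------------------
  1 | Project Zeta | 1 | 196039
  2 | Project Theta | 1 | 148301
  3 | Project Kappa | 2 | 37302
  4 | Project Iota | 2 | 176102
SELECT name, budget FROM projects ORDER BY budget ASC LIMIT 5

Execution result:
name | budget
Project Kappa | 37302
Project Theta | 148301
Project Iota | 176102
Project Zeta | 196039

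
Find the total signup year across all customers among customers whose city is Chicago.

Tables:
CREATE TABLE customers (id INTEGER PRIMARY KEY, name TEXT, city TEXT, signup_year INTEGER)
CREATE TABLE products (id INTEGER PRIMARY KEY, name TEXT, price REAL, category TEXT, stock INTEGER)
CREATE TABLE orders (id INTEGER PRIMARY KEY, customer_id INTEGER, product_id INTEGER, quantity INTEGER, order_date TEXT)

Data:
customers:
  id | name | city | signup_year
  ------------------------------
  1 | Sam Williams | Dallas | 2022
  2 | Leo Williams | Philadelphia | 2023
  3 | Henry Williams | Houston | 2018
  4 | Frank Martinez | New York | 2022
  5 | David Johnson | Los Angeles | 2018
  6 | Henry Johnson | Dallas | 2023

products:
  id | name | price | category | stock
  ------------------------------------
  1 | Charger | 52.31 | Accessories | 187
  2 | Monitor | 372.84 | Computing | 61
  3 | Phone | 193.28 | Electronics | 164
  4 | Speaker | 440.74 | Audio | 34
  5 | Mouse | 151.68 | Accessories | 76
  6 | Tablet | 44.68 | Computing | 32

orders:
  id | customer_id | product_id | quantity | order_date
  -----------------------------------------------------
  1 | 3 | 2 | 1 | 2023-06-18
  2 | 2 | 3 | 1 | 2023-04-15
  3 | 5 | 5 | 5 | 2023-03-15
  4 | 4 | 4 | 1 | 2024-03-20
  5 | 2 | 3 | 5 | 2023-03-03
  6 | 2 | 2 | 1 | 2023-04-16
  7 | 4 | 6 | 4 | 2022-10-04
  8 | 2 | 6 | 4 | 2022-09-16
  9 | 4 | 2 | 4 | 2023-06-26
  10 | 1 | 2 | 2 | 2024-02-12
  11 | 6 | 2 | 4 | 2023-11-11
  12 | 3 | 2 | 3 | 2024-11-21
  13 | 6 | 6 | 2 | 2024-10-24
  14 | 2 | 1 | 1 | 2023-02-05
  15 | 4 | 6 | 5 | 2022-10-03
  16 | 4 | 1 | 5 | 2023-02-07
SELECT SUM(signup_year) FROM customers WHERE city = 'Chicago'

Execution result:
NULL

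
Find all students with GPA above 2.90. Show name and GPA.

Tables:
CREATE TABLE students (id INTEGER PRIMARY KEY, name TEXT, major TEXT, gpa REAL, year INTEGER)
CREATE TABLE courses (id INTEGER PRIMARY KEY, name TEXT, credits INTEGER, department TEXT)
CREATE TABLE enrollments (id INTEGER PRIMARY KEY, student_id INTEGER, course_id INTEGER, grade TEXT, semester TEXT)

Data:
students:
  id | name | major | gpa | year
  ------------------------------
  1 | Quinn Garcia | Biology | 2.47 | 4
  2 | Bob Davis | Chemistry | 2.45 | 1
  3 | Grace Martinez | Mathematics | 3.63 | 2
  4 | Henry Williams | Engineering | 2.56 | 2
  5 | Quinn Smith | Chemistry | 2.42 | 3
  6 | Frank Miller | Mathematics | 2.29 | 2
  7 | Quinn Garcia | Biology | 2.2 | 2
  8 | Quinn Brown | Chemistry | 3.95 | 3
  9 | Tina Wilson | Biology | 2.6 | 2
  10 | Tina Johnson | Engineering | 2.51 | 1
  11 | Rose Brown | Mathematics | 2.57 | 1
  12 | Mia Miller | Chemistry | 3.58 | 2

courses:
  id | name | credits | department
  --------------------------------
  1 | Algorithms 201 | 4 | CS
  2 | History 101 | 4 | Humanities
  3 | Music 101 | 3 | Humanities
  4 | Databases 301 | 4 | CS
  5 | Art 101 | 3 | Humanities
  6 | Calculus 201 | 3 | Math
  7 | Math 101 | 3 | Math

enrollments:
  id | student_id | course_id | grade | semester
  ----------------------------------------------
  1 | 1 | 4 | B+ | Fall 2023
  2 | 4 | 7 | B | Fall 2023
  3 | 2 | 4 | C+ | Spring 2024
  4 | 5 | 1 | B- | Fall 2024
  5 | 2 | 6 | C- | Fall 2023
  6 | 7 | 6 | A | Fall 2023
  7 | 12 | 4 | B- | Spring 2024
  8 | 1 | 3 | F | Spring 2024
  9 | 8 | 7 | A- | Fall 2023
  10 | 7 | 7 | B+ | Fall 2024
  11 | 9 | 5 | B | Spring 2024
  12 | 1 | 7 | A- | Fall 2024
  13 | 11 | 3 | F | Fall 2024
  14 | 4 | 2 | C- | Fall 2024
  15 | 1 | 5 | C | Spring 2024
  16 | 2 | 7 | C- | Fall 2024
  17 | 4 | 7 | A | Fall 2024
SELECT name, gpa FROM students WHERE gpa > 2.9

Execution result:
name | gpa
Grace Martinez | 3.63
Quinn Brown | 3.95
Mia Miller | 3.58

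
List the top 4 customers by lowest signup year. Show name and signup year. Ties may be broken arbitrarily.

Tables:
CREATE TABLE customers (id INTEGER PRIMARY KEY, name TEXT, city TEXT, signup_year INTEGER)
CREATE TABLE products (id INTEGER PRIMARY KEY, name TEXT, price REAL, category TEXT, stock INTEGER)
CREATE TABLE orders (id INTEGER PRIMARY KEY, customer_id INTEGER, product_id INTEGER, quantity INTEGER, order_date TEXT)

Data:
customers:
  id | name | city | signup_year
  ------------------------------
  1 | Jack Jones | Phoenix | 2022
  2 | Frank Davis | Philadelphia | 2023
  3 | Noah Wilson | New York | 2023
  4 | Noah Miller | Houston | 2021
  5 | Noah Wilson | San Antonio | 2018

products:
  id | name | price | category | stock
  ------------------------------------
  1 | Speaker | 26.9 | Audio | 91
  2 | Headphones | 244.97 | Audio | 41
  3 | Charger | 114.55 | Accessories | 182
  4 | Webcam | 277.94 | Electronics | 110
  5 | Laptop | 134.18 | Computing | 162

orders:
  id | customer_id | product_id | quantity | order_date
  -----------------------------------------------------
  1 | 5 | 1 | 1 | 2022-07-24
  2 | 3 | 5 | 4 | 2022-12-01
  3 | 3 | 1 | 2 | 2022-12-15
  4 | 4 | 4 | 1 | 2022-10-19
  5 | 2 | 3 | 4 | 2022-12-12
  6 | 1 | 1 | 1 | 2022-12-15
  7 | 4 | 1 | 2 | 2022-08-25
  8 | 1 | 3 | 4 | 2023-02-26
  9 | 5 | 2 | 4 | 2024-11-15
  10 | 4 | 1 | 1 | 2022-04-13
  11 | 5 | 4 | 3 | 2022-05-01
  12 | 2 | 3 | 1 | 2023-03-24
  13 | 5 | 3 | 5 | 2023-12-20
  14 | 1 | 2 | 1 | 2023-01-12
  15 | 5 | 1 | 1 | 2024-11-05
SELECT name, signup_year FROM customers ORDER BY signup_year ASC LIMIT 4

Execution result:
name | signup_year
Noah Wilson | 2018
Noah Miller | 2021
Jack Jones | 2022
Frank Davis | 2023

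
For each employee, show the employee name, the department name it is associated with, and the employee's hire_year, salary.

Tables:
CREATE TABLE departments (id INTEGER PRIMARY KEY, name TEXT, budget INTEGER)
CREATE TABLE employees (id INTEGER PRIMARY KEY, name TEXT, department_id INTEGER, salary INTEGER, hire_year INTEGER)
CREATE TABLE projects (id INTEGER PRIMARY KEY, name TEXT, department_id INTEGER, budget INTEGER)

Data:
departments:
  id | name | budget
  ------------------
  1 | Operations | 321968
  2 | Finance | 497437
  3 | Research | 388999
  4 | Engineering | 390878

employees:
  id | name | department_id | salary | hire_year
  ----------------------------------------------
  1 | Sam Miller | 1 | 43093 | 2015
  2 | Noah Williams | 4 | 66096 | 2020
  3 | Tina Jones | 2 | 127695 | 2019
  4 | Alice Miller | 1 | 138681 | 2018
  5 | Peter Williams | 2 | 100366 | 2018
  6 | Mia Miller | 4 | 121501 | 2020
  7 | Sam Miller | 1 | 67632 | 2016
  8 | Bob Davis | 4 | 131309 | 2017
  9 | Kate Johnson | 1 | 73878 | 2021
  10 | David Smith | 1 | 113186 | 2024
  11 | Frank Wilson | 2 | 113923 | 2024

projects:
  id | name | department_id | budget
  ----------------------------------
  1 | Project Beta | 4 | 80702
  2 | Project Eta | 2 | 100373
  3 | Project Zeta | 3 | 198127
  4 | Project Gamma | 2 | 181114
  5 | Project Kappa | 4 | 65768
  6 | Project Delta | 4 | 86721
SELECT c.name, p.name AS department, c.hire_year, c.salary FROM employees c JOIN departments p ON c.department_id = p.id

Execution result:
name | department | hire_year | salary
Sam Miller | Operations | 2015 | 43093
Noah Williams | Engineering | 2020 | 66096
Tina Jones | Finance | 2019 | 127695
Alice Miller | Operations | 2018 | 138681
Peter Williams | Finance | 2018 | 100366
Mia Miller | Engineering | 2020 | 121501
Sam Miller | Operations | 2016 | 67632
Bob Davis | Engineering | 2017 | 131309
Kate Johnson | Operations | 2021 | 73878
David Smith | Operations | 2024 | 113186
Frank Wilson | Finance | 2024 | 113923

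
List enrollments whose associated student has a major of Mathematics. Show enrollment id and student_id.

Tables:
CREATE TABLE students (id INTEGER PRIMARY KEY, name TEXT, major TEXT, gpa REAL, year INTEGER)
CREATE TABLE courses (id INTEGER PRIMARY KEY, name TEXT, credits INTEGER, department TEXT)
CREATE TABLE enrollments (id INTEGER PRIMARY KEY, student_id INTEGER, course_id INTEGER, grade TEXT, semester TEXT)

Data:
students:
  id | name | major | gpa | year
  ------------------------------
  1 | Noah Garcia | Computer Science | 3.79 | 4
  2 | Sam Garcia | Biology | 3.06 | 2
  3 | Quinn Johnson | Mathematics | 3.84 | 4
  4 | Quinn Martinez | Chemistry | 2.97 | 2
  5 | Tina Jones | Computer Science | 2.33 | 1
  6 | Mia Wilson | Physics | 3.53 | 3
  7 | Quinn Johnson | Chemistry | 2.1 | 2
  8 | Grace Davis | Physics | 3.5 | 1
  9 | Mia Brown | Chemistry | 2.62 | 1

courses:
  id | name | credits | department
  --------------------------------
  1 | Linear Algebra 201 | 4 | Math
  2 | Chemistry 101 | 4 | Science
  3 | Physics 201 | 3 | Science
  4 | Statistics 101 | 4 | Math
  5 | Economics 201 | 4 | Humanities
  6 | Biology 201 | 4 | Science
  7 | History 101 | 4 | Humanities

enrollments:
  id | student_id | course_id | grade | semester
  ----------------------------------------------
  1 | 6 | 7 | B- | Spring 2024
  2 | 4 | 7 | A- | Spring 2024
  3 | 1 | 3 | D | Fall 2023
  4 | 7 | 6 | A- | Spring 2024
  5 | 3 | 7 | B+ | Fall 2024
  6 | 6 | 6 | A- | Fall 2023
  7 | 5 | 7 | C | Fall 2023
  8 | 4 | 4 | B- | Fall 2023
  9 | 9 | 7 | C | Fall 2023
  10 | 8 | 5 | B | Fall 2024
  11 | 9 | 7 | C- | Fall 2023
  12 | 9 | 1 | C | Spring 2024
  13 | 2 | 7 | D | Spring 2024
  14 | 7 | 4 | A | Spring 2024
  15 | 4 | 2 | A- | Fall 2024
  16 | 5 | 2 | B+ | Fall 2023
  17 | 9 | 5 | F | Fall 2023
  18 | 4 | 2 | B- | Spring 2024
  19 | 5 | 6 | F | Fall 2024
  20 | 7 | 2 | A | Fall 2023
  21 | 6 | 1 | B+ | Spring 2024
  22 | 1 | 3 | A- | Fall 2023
SELECT id, student_id FROM enrollments WHERE student_id IN (SELECT id FROM students WHERE major = 'Mathematics')

Execution result:
id | student_id
5 | 3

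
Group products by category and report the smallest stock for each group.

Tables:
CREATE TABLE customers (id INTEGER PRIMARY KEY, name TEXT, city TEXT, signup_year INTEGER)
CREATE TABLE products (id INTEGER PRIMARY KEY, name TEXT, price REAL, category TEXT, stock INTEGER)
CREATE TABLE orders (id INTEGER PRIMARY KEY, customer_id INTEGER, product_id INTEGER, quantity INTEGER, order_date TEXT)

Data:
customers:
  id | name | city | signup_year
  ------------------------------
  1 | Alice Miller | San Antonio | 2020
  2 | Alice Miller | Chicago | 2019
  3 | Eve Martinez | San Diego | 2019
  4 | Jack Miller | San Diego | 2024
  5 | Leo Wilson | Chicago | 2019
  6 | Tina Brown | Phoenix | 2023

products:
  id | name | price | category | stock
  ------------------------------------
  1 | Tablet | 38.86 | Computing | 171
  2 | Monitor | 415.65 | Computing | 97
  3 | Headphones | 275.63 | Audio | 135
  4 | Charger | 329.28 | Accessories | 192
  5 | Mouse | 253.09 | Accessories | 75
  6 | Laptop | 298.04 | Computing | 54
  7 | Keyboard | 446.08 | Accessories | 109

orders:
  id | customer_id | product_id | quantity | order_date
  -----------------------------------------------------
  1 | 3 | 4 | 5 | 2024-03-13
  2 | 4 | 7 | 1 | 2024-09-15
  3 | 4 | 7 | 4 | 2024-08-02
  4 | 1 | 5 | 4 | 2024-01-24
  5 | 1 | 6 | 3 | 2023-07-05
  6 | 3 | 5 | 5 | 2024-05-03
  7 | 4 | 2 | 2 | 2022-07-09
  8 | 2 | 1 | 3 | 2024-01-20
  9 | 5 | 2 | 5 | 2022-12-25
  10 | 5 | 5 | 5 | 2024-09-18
SELECT category, MIN(stock) AS min_stock FROM products GROUP BY category

Execution result:
category | min_stock
Accessories | 75
Audio | 135
Computing | 54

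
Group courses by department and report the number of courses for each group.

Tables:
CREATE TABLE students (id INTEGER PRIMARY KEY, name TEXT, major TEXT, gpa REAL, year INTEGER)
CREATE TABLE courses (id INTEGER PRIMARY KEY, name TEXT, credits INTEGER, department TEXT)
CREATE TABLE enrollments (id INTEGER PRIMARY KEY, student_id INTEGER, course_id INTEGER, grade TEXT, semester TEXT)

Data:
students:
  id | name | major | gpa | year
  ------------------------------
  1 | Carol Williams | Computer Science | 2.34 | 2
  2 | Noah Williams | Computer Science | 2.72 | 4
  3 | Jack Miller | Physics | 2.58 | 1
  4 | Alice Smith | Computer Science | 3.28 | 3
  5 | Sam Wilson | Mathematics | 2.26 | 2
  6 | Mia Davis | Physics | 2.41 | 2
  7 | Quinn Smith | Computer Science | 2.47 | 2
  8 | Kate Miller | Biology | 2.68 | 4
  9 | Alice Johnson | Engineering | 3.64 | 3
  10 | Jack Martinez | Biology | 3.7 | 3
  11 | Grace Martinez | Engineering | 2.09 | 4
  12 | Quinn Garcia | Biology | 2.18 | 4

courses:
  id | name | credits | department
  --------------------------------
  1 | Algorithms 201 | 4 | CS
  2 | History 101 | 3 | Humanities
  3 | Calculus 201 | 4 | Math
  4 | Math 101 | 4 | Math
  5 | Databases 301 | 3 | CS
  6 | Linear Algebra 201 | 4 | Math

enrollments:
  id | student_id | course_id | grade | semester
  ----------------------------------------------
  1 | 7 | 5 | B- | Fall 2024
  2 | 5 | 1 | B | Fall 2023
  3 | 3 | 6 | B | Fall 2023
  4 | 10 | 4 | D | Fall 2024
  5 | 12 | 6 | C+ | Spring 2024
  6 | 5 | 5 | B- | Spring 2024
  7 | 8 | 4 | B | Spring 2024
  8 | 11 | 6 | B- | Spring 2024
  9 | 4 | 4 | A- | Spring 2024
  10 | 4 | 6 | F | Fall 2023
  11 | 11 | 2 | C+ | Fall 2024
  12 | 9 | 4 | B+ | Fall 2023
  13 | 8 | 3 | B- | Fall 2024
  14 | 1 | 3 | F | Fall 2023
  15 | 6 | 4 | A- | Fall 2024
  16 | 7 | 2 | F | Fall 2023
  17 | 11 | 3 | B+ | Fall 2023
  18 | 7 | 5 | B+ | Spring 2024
SELECT department, COUNT(*) AS n FROM courses GROUP BY department

Execution result:
department | n
CS | 2
Humanities | 1
Math | 3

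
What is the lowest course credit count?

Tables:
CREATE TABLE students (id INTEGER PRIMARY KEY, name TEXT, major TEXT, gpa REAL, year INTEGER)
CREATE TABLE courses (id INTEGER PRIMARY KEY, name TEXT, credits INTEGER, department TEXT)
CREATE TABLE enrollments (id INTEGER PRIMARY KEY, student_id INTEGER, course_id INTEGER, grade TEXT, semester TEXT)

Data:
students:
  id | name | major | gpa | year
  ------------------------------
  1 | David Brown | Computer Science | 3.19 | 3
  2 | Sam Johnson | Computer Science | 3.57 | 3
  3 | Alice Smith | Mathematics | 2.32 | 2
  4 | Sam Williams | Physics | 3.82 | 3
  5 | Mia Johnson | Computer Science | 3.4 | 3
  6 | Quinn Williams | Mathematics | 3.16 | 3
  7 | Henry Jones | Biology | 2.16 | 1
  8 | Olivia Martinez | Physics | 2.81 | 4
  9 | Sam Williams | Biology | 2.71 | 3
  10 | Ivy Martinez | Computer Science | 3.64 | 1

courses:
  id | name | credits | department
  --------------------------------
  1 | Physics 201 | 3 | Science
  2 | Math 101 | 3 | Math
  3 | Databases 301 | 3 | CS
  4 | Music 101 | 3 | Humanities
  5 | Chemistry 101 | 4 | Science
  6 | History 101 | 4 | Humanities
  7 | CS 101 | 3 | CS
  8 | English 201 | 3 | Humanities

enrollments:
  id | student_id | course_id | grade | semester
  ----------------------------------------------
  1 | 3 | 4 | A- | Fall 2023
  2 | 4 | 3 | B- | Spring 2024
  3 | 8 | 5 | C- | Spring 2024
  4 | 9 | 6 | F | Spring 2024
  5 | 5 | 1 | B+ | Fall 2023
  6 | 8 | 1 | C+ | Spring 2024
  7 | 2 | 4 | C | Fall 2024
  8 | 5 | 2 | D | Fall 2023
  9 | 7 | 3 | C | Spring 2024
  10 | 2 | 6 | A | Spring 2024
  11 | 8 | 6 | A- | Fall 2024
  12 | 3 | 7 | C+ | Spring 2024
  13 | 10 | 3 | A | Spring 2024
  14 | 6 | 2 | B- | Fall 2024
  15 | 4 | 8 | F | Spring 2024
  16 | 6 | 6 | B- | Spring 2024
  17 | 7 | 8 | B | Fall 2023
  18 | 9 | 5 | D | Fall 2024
SELECT MIN(credits) FROM courses

Execution result:
3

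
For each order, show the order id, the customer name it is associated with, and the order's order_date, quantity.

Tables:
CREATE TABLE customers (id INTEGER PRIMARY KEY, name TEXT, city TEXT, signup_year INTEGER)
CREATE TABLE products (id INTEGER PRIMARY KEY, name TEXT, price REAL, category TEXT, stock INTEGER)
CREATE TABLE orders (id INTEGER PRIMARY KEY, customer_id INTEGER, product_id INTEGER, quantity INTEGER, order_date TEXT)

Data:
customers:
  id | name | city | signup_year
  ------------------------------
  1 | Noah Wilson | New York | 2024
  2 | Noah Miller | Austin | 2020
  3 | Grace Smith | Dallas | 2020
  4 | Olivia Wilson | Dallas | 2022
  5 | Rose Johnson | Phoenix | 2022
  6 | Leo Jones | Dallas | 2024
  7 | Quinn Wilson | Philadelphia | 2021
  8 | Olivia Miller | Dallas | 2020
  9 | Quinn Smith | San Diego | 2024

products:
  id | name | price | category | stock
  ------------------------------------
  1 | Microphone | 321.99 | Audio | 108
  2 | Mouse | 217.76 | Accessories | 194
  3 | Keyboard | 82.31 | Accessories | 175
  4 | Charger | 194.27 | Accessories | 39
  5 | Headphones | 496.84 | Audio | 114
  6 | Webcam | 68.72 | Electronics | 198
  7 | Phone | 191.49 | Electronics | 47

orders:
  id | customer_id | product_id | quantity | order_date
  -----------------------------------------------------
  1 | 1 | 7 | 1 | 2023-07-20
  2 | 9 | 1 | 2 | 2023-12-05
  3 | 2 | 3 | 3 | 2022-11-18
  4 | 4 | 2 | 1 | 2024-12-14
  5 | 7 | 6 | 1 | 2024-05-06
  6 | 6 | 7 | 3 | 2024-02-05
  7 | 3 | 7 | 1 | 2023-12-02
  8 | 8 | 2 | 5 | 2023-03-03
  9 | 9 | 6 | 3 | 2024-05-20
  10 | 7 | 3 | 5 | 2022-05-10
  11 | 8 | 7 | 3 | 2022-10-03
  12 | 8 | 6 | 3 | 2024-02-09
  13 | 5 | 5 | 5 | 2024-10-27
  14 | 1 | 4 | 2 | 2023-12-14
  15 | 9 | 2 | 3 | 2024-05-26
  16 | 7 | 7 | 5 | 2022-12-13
SELECT c.id, p.name AS customer, c.order_date, c.quantity FROM orders c JOIN customers p ON c.customer_id = p.id

Execution result:
id | customer | order_date | quantity
1 | Noah Wilson | 2023-07-20 | 1
2 | Quinn Smith | 2023-12-05 | 2
3 | Noah Miller | 2022-11-18 | 3
4 | Olivia Wilson | 2024-12-14 | 1
5 | Quinn Wilson | 2024-05-06 | 1
6 | Leo Jones | 2024-02-05 | 3
7 | Grace Smith | 2023-12-02 | 1
8 | Olivia Miller | 2023-03-03 | 5
9 | Quinn Smith | 2024-05-20 | 3
10 | Quinn Wilson | 2022-05-10 | 5
11 | Olivia Miller | 2022-10-03 | 3
12 | Olivia Miller | 2024-02-09 | 3
13 | Rose Johnson | 2024-10-27 | 5
14 | Noah Wilson | 2023-12-14 | 2
15 | Quinn Smith | 2024-05-26 | 3
16 | Quinn Wilson | 2022-12-13 | 5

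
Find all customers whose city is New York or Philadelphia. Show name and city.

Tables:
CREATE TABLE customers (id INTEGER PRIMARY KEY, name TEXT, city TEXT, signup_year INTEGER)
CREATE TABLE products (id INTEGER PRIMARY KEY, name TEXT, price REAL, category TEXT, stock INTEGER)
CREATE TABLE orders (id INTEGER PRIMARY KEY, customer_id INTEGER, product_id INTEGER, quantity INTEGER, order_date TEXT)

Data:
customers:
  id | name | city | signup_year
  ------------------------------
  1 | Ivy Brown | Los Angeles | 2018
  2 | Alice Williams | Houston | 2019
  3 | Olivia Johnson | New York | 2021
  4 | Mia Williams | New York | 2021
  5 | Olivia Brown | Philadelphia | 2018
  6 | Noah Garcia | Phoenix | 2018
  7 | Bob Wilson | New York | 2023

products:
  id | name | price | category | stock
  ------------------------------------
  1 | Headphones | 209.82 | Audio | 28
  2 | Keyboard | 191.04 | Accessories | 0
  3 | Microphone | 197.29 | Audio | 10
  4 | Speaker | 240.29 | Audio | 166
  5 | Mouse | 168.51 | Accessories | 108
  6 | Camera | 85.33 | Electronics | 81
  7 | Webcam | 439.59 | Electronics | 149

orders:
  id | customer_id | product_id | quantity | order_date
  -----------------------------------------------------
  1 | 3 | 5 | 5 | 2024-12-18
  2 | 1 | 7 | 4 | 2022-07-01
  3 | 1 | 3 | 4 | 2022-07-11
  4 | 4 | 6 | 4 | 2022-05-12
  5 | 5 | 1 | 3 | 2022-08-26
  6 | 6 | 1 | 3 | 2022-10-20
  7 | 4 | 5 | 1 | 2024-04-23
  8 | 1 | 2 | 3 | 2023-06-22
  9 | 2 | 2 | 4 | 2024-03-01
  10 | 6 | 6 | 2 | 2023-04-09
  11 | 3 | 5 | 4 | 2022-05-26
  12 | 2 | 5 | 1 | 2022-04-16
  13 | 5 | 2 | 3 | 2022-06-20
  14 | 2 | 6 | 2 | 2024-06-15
SELECT name, city FROM customers WHERE city IN ('New York', 'Philadelphia')

Execution result:
name | city
Olivia Johnson | New York
Mia Williams | New York
Olivia Brown | Philadelphia
Bob Wilson | New York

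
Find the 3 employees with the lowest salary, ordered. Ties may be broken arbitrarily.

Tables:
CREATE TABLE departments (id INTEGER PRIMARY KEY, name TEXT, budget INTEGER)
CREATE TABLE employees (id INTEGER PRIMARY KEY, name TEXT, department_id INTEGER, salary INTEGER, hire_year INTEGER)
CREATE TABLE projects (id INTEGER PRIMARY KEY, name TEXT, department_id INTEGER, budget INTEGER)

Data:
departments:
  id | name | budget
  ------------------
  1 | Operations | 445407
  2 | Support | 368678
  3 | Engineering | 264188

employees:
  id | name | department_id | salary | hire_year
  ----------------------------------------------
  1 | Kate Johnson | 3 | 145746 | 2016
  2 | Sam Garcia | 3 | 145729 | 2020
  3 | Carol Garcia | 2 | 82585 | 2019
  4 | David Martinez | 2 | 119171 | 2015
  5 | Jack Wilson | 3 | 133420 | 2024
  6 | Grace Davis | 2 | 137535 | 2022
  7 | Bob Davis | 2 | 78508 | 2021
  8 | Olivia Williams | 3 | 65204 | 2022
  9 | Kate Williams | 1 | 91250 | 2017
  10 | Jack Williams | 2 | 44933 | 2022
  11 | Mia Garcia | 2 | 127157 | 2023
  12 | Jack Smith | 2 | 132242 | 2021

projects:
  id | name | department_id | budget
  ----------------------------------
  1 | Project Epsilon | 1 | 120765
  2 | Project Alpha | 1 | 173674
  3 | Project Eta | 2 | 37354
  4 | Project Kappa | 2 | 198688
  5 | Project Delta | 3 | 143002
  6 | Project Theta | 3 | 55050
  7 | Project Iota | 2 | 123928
SELECT name, salary FROM employees ORDER BY salary ASC LIMIT 3

Execution result:
name | salary
Jack Williams | 44933
Olivia Williams | 65204
Bob Davis | 78508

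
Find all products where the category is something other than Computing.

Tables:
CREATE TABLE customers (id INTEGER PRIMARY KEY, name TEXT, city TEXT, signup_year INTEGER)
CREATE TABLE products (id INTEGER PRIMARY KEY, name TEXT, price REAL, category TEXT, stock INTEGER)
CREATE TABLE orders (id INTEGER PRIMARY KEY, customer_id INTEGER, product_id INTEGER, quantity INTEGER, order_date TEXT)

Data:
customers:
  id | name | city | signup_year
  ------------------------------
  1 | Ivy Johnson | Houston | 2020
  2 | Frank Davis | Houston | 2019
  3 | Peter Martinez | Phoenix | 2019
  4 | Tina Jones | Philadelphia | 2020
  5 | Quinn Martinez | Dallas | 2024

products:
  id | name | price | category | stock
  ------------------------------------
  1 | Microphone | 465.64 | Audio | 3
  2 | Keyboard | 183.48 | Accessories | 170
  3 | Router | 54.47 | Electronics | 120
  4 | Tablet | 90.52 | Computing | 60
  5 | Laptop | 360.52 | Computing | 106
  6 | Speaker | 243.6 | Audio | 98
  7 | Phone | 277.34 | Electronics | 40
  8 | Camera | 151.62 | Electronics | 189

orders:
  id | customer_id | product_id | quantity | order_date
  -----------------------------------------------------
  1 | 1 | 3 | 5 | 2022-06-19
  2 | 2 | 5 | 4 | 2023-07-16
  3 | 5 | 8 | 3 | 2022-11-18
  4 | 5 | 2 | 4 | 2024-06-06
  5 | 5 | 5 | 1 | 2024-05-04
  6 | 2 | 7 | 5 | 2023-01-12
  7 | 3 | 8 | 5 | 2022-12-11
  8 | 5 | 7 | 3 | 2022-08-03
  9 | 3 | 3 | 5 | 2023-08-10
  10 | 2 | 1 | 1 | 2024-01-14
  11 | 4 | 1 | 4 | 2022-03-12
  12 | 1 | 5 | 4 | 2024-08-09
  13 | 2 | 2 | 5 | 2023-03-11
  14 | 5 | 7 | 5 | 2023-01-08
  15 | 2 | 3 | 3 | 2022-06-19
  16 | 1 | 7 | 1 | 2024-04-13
SELECT name, category FROM products WHERE category <> 'Computing'

Execution result:
name | category
Microphone | Audio
Keyboard | Accessories
Router | Electronics
Speaker | Audio
Phone | Electronics
Camera | Electronics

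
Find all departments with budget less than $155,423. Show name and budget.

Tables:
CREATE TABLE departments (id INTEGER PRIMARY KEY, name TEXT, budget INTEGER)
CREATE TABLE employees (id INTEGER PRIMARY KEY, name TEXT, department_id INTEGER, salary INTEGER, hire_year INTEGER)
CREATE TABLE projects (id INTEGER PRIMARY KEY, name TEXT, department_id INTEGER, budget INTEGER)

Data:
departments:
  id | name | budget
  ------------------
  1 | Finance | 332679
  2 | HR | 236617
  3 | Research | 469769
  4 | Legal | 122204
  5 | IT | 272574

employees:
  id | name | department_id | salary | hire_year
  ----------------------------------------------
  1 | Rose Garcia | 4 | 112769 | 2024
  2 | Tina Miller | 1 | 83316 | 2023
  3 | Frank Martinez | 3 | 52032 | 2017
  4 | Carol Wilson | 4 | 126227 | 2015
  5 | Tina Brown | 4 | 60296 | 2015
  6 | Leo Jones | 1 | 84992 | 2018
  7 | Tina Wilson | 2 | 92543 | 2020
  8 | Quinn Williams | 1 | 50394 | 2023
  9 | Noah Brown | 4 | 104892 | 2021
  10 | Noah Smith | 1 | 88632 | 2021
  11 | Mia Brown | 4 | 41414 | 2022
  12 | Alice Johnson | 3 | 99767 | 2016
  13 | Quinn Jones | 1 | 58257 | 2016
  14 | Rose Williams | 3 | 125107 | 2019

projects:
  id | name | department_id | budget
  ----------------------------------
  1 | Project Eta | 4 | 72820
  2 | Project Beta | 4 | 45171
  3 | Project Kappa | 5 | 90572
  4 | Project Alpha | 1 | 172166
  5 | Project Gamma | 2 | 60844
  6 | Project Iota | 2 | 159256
SELECT name, budget FROM departments WHERE budget < 155423

Execution result:
name | budget
Legal | 122204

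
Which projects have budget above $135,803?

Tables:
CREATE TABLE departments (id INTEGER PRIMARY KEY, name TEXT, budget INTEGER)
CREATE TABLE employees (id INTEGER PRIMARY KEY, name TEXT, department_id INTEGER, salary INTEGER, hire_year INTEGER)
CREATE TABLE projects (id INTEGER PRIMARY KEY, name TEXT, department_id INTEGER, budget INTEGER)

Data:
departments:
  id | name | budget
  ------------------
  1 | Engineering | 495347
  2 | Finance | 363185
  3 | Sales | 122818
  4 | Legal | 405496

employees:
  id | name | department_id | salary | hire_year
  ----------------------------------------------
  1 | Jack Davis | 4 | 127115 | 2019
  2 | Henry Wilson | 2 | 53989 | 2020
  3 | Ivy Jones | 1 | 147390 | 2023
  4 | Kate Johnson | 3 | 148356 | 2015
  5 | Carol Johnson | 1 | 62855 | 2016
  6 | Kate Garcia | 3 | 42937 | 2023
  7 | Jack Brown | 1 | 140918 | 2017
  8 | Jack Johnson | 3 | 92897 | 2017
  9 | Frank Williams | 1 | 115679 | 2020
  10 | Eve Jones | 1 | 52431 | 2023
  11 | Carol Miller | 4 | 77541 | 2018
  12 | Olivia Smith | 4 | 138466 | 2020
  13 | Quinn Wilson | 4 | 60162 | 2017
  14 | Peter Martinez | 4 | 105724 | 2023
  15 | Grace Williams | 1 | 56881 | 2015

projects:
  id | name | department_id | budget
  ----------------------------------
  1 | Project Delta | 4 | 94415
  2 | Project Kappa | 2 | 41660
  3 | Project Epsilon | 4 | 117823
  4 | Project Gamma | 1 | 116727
SELECT name, budget FROM projects WHERE budget > 135803

Execution result:
(no rows)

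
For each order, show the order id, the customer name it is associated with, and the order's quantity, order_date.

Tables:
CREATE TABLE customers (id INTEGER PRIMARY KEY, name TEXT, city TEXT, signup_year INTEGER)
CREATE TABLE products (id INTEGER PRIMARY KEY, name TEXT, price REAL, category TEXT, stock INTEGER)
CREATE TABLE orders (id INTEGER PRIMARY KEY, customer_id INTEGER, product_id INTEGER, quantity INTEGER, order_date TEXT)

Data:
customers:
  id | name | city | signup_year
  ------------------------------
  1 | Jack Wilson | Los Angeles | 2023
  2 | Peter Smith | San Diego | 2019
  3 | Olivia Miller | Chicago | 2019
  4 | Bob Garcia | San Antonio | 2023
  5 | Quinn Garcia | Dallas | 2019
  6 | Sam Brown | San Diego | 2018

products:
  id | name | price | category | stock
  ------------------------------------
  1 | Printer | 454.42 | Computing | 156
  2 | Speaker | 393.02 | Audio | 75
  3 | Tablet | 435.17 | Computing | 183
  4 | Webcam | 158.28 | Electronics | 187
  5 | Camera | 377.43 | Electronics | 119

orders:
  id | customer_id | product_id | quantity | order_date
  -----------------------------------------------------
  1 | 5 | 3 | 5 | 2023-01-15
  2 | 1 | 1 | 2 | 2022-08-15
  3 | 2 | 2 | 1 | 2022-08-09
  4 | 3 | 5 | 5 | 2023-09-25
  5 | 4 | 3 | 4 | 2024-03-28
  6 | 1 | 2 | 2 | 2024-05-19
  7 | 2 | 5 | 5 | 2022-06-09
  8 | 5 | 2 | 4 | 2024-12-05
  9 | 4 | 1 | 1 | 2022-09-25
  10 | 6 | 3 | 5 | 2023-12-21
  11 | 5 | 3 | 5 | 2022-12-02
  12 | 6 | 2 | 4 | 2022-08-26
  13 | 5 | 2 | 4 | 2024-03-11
SELECT c.id, p.name AS customer, c.quantity, c.order_date FROM orders c JOIN customers p ON c.customer_id = p.id

Execution result:
id | customer | quantity | order_date
1 | Quinn Garcia | 5 | 2023-01-15
2 | Jack Wilson | 2 | 2022-08-15
3 | Peter Smith | 1 | 2022-08-09
4 | Olivia Miller | 5 | 2023-09-25
5 | Bob Garcia | 4 | 2024-03-28
6 | Jack Wilson | 2 | 2024-05-19
7 | Peter Smith | 5 | 2022-06-09
8 | Quinn Garcia | 4 | 2024-12-05
9 | Bob Garcia | 1 | 2022-09-25
10 | Sam Brown | 5 | 2023-12-21
11 | Quinn Garcia | 5 | 2022-12-02
12 | Sam Brown | 4 | 2022-08-26
13 | Quinn Garcia | 4 | 2024-03-11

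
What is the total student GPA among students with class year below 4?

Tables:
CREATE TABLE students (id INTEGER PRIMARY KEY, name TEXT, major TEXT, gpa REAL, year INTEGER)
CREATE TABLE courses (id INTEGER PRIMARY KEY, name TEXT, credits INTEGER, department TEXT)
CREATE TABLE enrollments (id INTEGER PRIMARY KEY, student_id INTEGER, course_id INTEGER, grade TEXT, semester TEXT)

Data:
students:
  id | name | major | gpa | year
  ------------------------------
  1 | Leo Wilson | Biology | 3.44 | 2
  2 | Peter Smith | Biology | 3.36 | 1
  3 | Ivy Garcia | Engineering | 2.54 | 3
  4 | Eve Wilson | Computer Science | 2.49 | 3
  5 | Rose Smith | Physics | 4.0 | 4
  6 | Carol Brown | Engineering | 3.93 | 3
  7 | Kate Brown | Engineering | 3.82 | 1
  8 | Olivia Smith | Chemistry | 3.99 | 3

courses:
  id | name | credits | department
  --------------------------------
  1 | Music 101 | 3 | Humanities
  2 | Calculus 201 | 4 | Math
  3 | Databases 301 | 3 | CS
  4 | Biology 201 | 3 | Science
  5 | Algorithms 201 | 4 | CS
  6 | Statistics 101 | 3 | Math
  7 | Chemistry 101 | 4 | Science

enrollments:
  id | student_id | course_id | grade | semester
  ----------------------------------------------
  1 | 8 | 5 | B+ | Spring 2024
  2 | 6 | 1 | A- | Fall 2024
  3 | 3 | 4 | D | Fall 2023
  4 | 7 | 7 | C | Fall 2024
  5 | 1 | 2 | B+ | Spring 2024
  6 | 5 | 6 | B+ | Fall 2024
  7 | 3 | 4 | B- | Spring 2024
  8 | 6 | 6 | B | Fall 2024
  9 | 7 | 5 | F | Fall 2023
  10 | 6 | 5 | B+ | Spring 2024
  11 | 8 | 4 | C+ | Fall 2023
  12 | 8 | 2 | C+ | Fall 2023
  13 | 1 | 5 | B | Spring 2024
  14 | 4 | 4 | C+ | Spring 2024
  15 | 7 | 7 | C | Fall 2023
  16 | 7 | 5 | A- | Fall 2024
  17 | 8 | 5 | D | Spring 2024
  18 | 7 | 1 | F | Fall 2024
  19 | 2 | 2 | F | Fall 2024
SELECT SUM(gpa) FROM students WHERE year < 4

Execution result:
23.57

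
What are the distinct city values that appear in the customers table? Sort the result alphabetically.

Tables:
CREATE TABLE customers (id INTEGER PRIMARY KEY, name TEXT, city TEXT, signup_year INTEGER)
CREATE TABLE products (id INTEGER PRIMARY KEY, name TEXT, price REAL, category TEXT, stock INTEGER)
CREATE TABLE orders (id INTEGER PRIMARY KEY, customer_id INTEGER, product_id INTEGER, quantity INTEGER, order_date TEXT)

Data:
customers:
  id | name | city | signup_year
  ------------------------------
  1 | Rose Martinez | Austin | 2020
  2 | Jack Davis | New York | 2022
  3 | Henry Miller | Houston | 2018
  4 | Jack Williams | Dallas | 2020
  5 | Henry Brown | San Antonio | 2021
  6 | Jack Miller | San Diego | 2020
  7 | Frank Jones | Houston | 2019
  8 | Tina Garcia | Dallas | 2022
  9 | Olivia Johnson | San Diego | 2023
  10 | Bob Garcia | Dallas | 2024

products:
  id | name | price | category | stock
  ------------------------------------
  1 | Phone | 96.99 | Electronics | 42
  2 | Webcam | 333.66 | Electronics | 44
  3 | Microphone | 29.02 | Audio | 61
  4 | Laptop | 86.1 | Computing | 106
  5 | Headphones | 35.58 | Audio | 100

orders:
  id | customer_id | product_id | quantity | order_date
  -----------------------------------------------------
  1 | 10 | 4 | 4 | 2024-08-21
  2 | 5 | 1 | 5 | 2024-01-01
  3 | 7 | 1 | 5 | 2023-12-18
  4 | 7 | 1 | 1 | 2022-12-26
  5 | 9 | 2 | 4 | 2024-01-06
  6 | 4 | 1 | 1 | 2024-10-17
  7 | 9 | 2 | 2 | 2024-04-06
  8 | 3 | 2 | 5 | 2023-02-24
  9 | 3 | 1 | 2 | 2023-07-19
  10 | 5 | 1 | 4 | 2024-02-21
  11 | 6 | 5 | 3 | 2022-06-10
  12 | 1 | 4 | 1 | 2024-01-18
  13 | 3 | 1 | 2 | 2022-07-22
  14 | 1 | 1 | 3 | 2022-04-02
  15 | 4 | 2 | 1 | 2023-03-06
SELECT DISTINCT city FROM customers ORDER BY city

Execution result:
city
Austin
Dallas
Houston
New York
San Antonio
San Diego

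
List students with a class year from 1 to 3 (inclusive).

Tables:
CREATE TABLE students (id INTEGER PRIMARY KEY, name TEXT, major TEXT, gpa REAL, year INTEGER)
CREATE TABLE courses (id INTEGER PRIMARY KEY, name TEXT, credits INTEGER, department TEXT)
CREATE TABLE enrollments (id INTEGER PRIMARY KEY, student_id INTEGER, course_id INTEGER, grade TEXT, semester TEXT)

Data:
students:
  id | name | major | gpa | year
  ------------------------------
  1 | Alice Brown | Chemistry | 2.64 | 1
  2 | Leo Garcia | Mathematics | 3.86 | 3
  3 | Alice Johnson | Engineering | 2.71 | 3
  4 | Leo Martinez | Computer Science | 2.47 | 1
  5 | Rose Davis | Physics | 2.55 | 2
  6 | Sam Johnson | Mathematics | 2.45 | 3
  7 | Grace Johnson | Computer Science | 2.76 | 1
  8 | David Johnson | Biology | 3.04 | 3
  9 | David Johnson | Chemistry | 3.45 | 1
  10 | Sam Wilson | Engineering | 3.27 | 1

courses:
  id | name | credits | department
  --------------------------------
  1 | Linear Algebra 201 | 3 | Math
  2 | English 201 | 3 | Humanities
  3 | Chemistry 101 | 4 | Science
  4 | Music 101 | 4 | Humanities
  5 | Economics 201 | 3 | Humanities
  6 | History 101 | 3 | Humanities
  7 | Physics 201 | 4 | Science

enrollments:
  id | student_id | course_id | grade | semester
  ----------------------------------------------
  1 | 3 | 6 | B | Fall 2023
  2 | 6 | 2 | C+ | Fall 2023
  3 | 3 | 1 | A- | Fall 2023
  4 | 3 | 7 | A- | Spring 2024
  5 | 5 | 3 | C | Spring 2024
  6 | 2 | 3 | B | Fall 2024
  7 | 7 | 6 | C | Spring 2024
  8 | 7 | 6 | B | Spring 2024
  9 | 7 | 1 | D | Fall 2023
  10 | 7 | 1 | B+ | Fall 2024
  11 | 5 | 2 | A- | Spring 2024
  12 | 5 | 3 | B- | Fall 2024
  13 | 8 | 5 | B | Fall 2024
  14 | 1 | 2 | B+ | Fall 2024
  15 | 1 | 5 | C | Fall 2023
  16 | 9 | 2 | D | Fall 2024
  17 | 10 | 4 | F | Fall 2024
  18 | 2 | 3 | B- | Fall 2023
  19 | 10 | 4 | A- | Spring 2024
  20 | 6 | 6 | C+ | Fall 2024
SELECT name, year FROM students WHERE year BETWEEN 1 AND 3

Execution result:
name | year
Alice Brown | 1
Leo Garcia | 3
Alice Johnson | 3
Leo Martinez | 1
Rose Davis | 2
Sam Johnson | 3
Grace Johnson | 1
David Johnson | 3
David Johnson | 1
Sam Wilson | 1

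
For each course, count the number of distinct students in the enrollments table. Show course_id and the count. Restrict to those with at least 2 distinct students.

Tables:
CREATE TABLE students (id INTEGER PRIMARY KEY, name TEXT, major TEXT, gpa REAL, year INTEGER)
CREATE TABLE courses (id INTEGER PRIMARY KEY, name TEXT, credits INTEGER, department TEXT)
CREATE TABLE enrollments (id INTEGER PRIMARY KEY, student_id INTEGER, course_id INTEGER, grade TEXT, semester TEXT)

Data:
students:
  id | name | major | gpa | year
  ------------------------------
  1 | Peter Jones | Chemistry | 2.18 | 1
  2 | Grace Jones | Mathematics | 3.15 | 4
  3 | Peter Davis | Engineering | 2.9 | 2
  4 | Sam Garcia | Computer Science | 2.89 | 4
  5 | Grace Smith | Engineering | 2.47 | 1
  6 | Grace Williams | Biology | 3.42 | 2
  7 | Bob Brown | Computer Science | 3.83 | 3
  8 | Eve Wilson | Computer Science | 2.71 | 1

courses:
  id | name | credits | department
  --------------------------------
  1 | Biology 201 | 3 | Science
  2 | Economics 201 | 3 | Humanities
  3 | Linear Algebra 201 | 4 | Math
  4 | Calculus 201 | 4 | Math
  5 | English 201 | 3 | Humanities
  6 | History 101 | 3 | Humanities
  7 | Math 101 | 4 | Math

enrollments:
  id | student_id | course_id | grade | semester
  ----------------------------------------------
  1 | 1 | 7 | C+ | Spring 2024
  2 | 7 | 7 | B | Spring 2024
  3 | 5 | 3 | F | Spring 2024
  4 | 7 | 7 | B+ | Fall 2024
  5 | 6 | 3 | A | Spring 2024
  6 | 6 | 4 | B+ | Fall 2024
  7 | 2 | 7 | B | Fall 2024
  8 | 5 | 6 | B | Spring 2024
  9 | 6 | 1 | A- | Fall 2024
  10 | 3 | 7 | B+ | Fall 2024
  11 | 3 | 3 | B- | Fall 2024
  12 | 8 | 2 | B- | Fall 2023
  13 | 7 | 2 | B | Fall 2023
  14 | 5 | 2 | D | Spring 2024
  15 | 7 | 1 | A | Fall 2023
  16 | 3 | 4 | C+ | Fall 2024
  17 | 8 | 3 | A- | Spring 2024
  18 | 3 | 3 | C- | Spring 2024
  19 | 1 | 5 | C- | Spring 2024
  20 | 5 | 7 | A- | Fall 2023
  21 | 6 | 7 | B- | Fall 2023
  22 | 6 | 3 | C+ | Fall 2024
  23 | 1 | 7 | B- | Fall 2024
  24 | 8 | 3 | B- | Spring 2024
SELECT course_id, COUNT(DISTINCT student_id) AS distinct_student_count FROM enrollments GROUP BY course_id HAVING COUNT(DISTINCT student_id) >= 2

Execution result:
course_id | distinct_student_count
1 | 2
2 | 3
3 | 4
4 | 2
7 | 6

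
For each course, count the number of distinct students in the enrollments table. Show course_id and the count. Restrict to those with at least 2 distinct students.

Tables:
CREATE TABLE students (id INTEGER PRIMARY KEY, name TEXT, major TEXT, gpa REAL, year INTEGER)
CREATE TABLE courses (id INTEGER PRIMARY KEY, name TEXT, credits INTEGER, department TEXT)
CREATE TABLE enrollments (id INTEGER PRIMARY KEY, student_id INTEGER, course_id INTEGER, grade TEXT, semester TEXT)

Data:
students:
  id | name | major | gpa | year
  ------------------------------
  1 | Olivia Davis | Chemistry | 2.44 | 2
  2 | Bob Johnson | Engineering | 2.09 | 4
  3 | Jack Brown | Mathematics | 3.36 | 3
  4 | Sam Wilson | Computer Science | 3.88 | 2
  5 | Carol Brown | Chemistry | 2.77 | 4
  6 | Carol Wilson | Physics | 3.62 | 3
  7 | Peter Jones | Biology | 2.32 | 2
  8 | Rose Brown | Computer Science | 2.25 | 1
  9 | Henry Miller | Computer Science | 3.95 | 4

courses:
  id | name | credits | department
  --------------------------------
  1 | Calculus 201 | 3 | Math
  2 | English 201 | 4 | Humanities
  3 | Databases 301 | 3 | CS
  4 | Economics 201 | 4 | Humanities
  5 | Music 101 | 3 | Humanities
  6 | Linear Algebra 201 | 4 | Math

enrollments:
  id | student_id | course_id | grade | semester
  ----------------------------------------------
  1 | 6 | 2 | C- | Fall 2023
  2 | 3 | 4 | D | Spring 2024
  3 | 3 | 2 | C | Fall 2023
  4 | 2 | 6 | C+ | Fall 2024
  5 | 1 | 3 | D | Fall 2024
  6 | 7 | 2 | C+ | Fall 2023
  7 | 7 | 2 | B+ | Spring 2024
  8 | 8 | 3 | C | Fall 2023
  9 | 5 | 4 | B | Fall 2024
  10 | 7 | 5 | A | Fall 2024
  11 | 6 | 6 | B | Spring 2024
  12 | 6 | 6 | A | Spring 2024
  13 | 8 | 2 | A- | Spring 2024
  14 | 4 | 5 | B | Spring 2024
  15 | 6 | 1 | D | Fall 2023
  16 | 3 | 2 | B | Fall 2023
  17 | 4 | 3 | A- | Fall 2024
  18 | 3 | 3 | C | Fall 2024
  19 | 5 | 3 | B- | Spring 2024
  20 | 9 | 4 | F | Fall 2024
SELECT course_id, COUNT(DISTINCT student_id) AS distinct_student_count FROM enrollments GROUP BY course_id HAVING COUNT(DISTINCT student_id) >= 2

Execution result:
course_id | distinct_student_count
2 | 4
3 | 5
4 | 3
5 | 2
6 | 2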